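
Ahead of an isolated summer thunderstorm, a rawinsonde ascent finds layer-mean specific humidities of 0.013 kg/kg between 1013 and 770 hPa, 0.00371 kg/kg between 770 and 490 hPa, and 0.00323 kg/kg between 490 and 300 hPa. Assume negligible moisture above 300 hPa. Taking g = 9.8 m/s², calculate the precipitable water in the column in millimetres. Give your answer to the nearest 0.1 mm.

PW ≈ 49.1 mm

Precipitable water is the column-integrated vapour mass per unit area: PW = (1/g) Σ q̄ Δp, with q in kg/kg and Δp in Pa (1 kg/m² of water = 1 mm).
Layer 1013–770 hPa: Δp = 243 hPa = 24300 Pa, q̄ = 0.013 kg/kg → 0.013 × 24300 / 9.8 = 32.23 mm
Layer 770–490 hPa: Δp = 280 hPa = 28000 Pa, q̄ = 0.00371 kg/kg → 0.00371 × 28000 / 9.8 = 10.60 mm
Layer 490–300 hPa: Δp = 190 hPa = 19000 Pa, q̄ = 0.00323 kg/kg → 0.00323 × 19000 / 9.8 = 6.26 mm
PW = 32.23 + 10.60 + 6.26 = 49.09 ≈ 49.1 mm.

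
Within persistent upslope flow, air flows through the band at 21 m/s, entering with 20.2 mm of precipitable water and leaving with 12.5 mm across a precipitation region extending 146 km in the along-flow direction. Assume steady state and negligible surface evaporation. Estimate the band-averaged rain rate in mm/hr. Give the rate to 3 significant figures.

R ≈ 3.99 mm/hr

Column moisture flux per unit crosswind length is F = V × PW.
Inflow: F_in = 21 × 20.2 = 424.2 mm·m/s
Outflow: F_out = 21 × 12.5 = 262.5 mm·m/s
Steady-state rate R = (F_in − F_out)/L = (424.2 − 262.5) / 146000 m = 1.108e-03 mm/s.
R = 1.108e-03 × 3600 = 3.99 mm/hr.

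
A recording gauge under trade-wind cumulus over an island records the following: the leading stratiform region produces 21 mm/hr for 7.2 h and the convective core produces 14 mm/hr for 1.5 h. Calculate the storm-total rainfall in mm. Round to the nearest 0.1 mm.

total ≈ 172.2 mm

Total = Σ Rᵢ Δtᵢ = 21 × 7.2 + 14 × 1.5
      = 151.2 + 21 = 172.2 mm.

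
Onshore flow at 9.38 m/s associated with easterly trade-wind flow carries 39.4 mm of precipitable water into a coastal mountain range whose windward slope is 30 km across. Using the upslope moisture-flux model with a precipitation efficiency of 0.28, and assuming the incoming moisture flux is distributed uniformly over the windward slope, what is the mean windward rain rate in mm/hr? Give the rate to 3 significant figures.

Incoming column moisture flux per unit ridge length: F = V × PW = 9.38 × 39.4 = 369.572 mm·m/s.
Spread over the 30 km slope with efficiency ε = 0.28: R = ε·F/W = 0.28 × 369.572 / 30000 m = 3.449e-03 mm/s.
R = 3.449e-03 × 3600 = 12.4 mm/hr.

R ≈ 12.4 mm/hr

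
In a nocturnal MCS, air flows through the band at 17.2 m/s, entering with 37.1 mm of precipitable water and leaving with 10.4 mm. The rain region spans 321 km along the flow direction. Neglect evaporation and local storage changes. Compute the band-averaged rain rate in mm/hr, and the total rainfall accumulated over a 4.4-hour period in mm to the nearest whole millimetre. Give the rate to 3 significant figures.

R ≈ 5.15 mm/hr; total ≈ 23 mm

Column moisture flux per unit crosswind length is F = V × PW.
Inflow: F_in = 17.2 × 37.1 = 638.12 mm·m/s
Outflow: F_out = 17.2 × 10.4 = 178.88 mm·m/s
Steady-state rate R = (F_in − F_out)/L = (638.12 − 178.88) / 321000 m = 1.431e-03 mm/s.
R = 1.431e-03 × 3600 = 5.15 mm/hr.
Over 4.4 h: total = 5.15 × 4.4 = 22.66 ≈ 23 mm.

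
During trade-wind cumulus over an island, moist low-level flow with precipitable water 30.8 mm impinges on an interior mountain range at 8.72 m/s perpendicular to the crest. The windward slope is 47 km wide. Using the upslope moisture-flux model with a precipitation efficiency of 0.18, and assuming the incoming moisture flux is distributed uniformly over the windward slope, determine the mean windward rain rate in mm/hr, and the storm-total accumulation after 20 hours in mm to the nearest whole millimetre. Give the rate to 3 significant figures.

Incoming column moisture flux per unit ridge length: F = V × PW = 8.72 × 30.8 = 268.576 mm·m/s.
Spread over the 47 km slope with efficiency ε = 0.18: R = ε·F/W = 0.18 × 268.576 / 47000 m = 1.029e-03 mm/s.
R = 1.029e-03 × 3600 = 3.70 mm/hr.
Over 20 h: total = 3.70 × 20 = 74 mm.

R ≈ 3.70 mm/hr; total ≈ 74 mm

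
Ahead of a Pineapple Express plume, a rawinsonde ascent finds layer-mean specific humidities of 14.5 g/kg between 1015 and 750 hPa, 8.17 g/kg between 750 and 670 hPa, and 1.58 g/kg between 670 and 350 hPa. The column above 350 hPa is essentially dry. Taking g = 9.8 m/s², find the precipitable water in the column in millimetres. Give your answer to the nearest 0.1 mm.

Precipitable water is the column-integrated vapour mass per unit area: PW = (1/g) Σ q̄ Δp, with q in kg/kg and Δp in Pa (1 kg/m² of water = 1 mm).
Layer 1015–750 hPa: Δp = 265 hPa = 26500 Pa, q̄ = 0.0145 kg/kg → 0.0145 × 26500 / 9.8 = 39.21 mm
Layer 750–670 hPa: Δp = 80 hPa = 8000 Pa, q̄ = 0.00817 kg/kg → 0.00817 × 8000 / 9.8 = 6.67 mm
Layer 670–350 hPa: Δp = 320 hPa = 32000 Pa, q̄ = 0.00158 kg/kg → 0.00158 × 32000 / 9.8 = 5.16 mm
PW = 39.21 + 6.67 + 5.16 = 51.04 ≈ 51.0 mm.

PW ≈ 51.0 mm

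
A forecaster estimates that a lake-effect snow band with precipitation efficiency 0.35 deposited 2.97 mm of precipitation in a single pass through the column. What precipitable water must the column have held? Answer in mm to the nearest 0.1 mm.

PW = precipitation / ε = 2.97 / 0.35 = 8.5 mm.

PW ≈ 8.5 mm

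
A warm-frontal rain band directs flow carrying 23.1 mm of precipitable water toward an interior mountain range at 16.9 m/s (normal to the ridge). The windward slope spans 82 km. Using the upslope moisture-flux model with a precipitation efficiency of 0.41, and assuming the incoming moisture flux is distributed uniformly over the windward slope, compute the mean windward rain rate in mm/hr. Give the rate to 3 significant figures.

Incoming column moisture flux per unit ridge length: F = V × PW = 16.9 × 23.1 = 390.39 mm·m/s.
Spread over the 82 km slope with efficiency ε = 0.41: R = ε·F/W = 0.41 × 390.39 / 82000 m = 1.952e-03 mm/s.
R = 1.952e-03 × 3600 = 7.03 mm/hr.

R ≈ 7.03 mm/hr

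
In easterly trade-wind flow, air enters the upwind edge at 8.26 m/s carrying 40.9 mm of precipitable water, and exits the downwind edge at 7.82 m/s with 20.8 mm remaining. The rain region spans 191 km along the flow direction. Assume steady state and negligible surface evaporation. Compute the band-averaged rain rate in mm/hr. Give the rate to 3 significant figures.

R ≈ 3.30 mm/hr

Column moisture flux per unit crosswind length is F = V × PW.
Inflow: F_in = 8.26 × 40.9 = 337.834 mm·m/s
Outflow: F_out = 7.82 × 20.8 = 162.656 mm·m/s
Steady-state rate R = (F_in − F_out)/L = (337.834 − 162.656) / 191000 m = 9.172e-04 mm/s.
R = 9.172e-04 × 3600 = 3.30 mm/hr.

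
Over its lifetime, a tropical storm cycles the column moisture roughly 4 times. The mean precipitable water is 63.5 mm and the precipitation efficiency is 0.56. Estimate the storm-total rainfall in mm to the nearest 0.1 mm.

Each cycle deposits ε × PW = 0.56 × 63.5 = 35.56 mm.
Over 4 cycles: 4 × 35.56 = 142.2 mm.

rainfall ≈ 142.2 mm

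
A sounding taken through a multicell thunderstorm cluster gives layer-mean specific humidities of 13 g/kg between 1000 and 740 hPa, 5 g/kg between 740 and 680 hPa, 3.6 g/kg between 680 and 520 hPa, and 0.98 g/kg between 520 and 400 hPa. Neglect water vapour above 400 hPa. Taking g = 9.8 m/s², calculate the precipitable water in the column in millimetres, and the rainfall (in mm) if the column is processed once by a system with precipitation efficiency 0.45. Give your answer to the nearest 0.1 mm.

Precipitable water is the column-integrated vapour mass per unit area: PW = (1/g) Σ q̄ Δp, with q in kg/kg and Δp in Pa (1 kg/m² of water = 1 mm).
Layer 1000–740 hPa: Δp = 260 hPa = 26000 Pa, q̄ = 0.013 kg/kg → 0.013 × 26000 / 9.8 = 34.49 mm
Layer 740–680 hPa: Δp = 60 hPa = 6000 Pa, q̄ = 0.005 kg/kg → 0.005 × 6000 / 9.8 = 3.06 mm
Layer 680–520 hPa: Δp = 160 hPa = 16000 Pa, q̄ = 0.0036 kg/kg → 0.0036 × 16000 / 9.8 = 5.88 mm
Layer 520–400 hPa: Δp = 120 hPa = 12000 Pa, q̄ = 0.00098 kg/kg → 0.00098 × 12000 / 9.8 = 1.20 mm
PW = 34.49 + 3.06 + 5.88 + 1.20 = 44.63 ≈ 44.6 mm.
Rainfall = ε × PW = 0.45 × 44.6 = 20.1 mm.

PW ≈ 44.6 mm; rainfall ≈ 20.1 mm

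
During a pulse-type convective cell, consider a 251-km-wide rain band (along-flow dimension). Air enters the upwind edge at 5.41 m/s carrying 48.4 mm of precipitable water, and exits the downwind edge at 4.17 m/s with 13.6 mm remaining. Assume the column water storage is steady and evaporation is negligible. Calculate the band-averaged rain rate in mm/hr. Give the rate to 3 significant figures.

R ≈ 2.94 mm/hr

Column moisture flux per unit crosswind length is F = V × PW.
Inflow: F_in = 5.41 × 48.4 = 261.844 mm·m/s
Outflow: F_out = 4.17 × 13.6 = 56.712 mm·m/s
Steady-state rate R = (F_in − F_out)/L = (261.844 − 56.712) / 251000 m = 8.173e-04 mm/s.
R = 8.173e-04 × 3600 = 2.94 mm/hr.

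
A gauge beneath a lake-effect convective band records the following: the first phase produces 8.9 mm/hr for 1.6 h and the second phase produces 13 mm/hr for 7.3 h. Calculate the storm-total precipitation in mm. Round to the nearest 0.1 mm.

Total = Σ Rᵢ Δtᵢ = 8.9 × 1.6 + 13 × 7.3
      = 14.24 + 94.9 = 109.1 mm.

total ≈ 109.1 mm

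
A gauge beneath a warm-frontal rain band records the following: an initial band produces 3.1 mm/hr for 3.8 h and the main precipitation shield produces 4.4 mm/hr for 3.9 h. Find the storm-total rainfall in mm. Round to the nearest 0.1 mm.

total ≈ 28.9 mm

Total = Σ Rᵢ Δtᵢ = 3.1 × 3.8 + 4.4 × 3.9
      = 11.78 + 17.16 = 28.9 mm.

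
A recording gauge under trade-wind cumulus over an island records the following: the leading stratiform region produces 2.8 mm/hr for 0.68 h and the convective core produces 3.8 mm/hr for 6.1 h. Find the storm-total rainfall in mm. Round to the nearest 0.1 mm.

total ≈ 25.1 mm

Total = Σ Rᵢ Δtᵢ = 2.8 × 0.68 + 3.8 × 6.1
      = 1.904 + 23.18 = 25.1 mm.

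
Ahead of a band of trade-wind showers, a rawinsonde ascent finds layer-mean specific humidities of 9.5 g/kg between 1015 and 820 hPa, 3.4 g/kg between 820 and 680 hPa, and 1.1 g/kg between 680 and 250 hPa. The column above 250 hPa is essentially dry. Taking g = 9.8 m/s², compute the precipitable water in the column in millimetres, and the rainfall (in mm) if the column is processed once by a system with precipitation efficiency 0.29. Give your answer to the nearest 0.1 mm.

Precipitable water is the column-integrated vapour mass per unit area: PW = (1/g) Σ q̄ Δp, with q in kg/kg and Δp in Pa (1 kg/m² of water = 1 mm).
Layer 1015–820 hPa: Δp = 195 hPa = 19500 Pa, q̄ = 0.0095 kg/kg → 0.0095 × 19500 / 9.8 = 18.90 mm
Layer 820–680 hPa: Δp = 140 hPa = 14000 Pa, q̄ = 0.0034 kg/kg → 0.0034 × 14000 / 9.8 = 4.86 mm
Layer 680–250 hPa: Δp = 430 hPa = 43000 Pa, q̄ = 0.0011 kg/kg → 0.0011 × 43000 / 9.8 = 4.83 mm
PW = 18.90 + 4.86 + 4.83 = 28.59 ≈ 28.6 mm.
Rainfall = ε × PW = 0.29 × 28.6 = 8.3 mm.

PW ≈ 28.6 mm; rainfall ≈ 8.3 mm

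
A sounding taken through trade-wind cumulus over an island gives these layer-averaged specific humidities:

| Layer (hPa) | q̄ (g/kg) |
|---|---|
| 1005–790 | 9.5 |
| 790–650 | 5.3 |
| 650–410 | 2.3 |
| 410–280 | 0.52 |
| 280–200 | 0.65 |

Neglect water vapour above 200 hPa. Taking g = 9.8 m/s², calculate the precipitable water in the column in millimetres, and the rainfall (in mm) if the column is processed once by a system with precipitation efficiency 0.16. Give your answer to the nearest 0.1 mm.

PW ≈ 35.3 mm; rainfall ≈ 5.6 mm

Precipitable water is the column-integrated vapour mass per unit area: PW = (1/g) Σ q̄ Δp, with q in kg/kg and Δp in Pa (1 kg/m² of water = 1 mm).
Layer 1005–790 hPa: Δp = 215 hPa = 21500 Pa, q̄ = 0.0095 kg/kg → 0.0095 × 21500 / 9.8 = 20.84 mm
Layer 790–650 hPa: Δp = 140 hPa = 14000 Pa, q̄ = 0.0053 kg/kg → 0.0053 × 14000 / 9.8 = 7.57 mm
Layer 650–410 hPa: Δp = 240 hPa = 24000 Pa, q̄ = 0.0023 kg/kg → 0.0023 × 24000 / 9.8 = 5.63 mm
Layer 410–280 hPa: Δp = 130 hPa = 13000 Pa, q̄ = 0.00052 kg/kg → 0.00052 × 13000 / 9.8 = 0.69 mm
Layer 280–200 hPa: Δp = 80 hPa = 8000 Pa, q̄ = 0.00065 kg/kg → 0.00065 × 8000 / 9.8 = 0.53 mm
PW = 20.84 + 7.57 + 5.63 + 0.69 + 0.53 = 35.26 ≈ 35.3 mm.
Rainfall = ε × PW = 0.16 × 35.3 = 5.6 mm.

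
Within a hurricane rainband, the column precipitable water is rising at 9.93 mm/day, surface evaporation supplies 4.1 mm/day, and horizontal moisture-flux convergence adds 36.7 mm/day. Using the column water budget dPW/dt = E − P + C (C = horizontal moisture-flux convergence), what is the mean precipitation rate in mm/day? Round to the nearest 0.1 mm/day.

P ≈ 30.9 mm/day

dPW/dt = +9.93 mm/day.
P = E + C − dPW/dt = 4.1 + (36.7) − (+9.93) = 30.9 mm/day.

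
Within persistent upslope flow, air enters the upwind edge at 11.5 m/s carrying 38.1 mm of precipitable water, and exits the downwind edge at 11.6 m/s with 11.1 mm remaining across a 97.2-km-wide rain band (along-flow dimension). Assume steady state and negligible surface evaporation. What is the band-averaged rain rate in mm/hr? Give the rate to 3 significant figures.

Column moisture flux per unit crosswind length is F = V × PW.
Inflow: F_in = 11.5 × 38.1 = 438.15 mm·m/s
Outflow: F_out = 11.6 × 11.1 = 128.76 mm·m/s
Steady-state rate R = (F_in − F_out)/L = (438.15 − 128.76) / 97200 m = 3.183e-03 mm/s.
R = 3.183e-03 × 3600 = 11.5 mm/hr.

R ≈ 11.5 mm/hr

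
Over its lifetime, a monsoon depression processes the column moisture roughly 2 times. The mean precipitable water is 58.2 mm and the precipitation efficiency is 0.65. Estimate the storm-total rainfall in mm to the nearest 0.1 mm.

Each cycle deposits ε × PW = 0.65 × 58.2 = 37.83 mm.
Over 2 cycles: 2 × 37.83 = 75.7 mm.

rainfall ≈ 75.7 mm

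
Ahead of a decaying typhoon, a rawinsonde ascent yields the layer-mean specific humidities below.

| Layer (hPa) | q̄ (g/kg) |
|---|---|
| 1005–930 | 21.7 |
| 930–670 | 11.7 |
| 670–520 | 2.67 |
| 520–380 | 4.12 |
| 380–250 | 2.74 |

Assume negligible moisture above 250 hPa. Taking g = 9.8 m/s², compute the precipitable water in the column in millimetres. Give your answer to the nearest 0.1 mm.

Precipitable water is the column-integrated vapour mass per unit area: PW = (1/g) Σ q̄ Δp, with q in kg/kg and Δp in Pa (1 kg/m² of water = 1 mm).
Layer 1005–930 hPa: Δp = 75 hPa = 7500 Pa, q̄ = 0.0217 kg/kg → 0.0217 × 7500 / 9.8 = 16.61 mm
Layer 930–670 hPa: Δp = 260 hPa = 26000 Pa, q̄ = 0.0117 kg/kg → 0.0117 × 26000 / 9.8 = 31.04 mm
Layer 670–520 hPa: Δp = 150 hPa = 15000 Pa, q̄ = 0.00267 kg/kg → 0.00267 × 15000 / 9.8 = 4.09 mm
Layer 520–380 hPa: Δp = 140 hPa = 14000 Pa, q̄ = 0.00412 kg/kg → 0.00412 × 14000 / 9.8 = 5.89 mm
Layer 380–250 hPa: Δp = 130 hPa = 13000 Pa, q̄ = 0.00274 kg/kg → 0.00274 × 13000 / 9.8 = 3.63 mm
PW = 16.61 + 31.04 + 4.09 + 5.89 + 3.63 = 61.26 ≈ 61.3 mm.

PW ≈ 61.3 mm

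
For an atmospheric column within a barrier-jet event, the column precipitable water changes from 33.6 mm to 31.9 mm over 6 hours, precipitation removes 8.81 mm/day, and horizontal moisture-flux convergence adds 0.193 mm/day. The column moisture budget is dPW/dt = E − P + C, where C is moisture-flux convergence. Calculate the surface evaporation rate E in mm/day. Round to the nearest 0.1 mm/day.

dPW/dt = (31.9 − 33.6) mm / (6/24 day) = -6.800 mm/day.
E = dPW/dt + P − C = (-6.800) + 8.81 − (0.193) = 1.8 mm/day.

E ≈ 1.8 mm/day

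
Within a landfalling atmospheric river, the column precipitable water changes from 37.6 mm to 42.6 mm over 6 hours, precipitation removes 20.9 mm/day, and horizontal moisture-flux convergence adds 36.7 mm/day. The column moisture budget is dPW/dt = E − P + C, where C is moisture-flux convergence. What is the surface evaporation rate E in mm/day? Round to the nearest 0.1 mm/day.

dPW/dt = (42.6 − 37.6) mm / (6/24 day) = +20.000 mm/day.
E = dPW/dt + P − C = (+20.000) + 20.9 − (36.7) = 4.2 mm/day.

E ≈ 4.2 mm/day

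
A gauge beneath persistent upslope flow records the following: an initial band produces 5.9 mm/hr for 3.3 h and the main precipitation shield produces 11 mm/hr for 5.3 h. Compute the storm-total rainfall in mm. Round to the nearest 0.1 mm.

total ≈ 77.8 mm

Total = Σ Rᵢ Δtᵢ = 5.9 × 3.3 + 11 × 5.3
      = 19.47 + 58.3 = 77.8 mm.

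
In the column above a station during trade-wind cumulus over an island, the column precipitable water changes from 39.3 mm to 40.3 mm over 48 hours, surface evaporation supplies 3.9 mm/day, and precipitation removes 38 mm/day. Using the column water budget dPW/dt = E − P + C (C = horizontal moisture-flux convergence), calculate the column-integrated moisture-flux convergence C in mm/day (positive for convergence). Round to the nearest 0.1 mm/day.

dPW/dt = (40.3 − 39.3) mm / (48/24 day) = +0.500 mm/day.
C = dPW/dt − E + P = (+0.500) − 3.9 + 38 = 34.6 mm/day.

C ≈ 34.6 mm/day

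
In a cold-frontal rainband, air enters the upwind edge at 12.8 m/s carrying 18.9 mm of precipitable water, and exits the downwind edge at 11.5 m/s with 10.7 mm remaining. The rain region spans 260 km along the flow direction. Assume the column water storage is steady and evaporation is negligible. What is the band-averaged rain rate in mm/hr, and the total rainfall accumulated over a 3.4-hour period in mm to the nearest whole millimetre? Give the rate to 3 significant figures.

R ≈ 1.65 mm/hr; total ≈ 6 mm

Column moisture flux per unit crosswind length is F = V × PW.
Inflow: F_in = 12.8 × 18.9 = 241.92 mm·m/s
Outflow: F_out = 11.5 × 10.7 = 123.05 mm·m/s
Steady-state rate R = (F_in − F_out)/L = (241.92 − 123.05) / 260000 m = 4.572e-04 mm/s.
R = 4.572e-04 × 3600 = 1.65 mm/hr.
Over 3.4 h: total = 1.65 × 3.4 = 5.61 ≈ 6 mm.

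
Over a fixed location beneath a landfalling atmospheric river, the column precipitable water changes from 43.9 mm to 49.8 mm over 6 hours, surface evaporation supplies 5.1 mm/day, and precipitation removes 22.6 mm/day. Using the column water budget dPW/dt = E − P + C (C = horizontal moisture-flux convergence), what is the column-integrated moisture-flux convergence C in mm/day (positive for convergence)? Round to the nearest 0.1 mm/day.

dPW/dt = (49.8 − 43.9) mm / (6/24 day) = +23.600 mm/day.
C = dPW/dt − E + P = (+23.600) − 5.1 + 22.6 = 41.1 mm/day.

C ≈ 41.1 mm/day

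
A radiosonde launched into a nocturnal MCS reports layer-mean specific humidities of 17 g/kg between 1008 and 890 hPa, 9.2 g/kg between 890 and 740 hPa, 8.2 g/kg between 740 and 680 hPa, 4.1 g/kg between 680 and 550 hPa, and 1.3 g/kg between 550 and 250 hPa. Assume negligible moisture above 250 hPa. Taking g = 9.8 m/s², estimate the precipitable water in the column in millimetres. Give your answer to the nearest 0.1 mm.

Precipitable water is the column-integrated vapour mass per unit area: PW = (1/g) Σ q̄ Δp, with q in kg/kg and Δp in Pa (1 kg/m² of water = 1 mm).
Layer 1008–890 hPa: Δp = 118 hPa = 11800 Pa, q̄ = 0.017 kg/kg → 0.017 × 11800 / 9.8 = 20.47 mm
Layer 890–740 hPa: Δp = 150 hPa = 15000 Pa, q̄ = 0.0092 kg/kg → 0.0092 × 15000 / 9.8 = 14.08 mm
Layer 740–680 hPa: Δp = 60 hPa = 6000 Pa, q̄ = 0.0082 kg/kg → 0.0082 × 6000 / 9.8 = 5.02 mm
Layer 680–550 hPa: Δp = 130 hPa = 13000 Pa, q̄ = 0.0041 kg/kg → 0.0041 × 13000 / 9.8 = 5.44 mm
Layer 550–250 hPa: Δp = 300 hPa = 30000 Pa, q̄ = 0.0013 kg/kg → 0.0013 × 30000 / 9.8 = 3.98 mm
PW = 20.47 + 14.08 + 5.02 + 5.44 + 3.98 = 48.99 ≈ 49.0 mm.

PW ≈ 49.0 mm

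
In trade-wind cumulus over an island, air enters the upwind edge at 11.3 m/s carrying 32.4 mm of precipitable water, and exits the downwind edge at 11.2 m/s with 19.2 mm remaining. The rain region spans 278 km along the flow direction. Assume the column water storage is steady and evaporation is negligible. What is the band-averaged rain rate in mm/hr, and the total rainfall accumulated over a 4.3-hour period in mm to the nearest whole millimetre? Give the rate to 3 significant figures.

R ≈ 1.96 mm/hr; total ≈ 8 mm

Column moisture flux per unit crosswind length is F = V × PW.
Inflow: F_in = 11.3 × 32.4 = 366.12 mm·m/s
Outflow: F_out = 11.2 × 19.2 = 215.04 mm·m/s
Steady-state rate R = (F_in − F_out)/L = (366.12 − 215.04) / 278000 m = 5.435e-04 mm/s.
R = 5.435e-04 × 3600 = 1.96 mm/hr.
Over 4.3 h: total = 1.96 × 4.3 = 8.428 ≈ 8 mm.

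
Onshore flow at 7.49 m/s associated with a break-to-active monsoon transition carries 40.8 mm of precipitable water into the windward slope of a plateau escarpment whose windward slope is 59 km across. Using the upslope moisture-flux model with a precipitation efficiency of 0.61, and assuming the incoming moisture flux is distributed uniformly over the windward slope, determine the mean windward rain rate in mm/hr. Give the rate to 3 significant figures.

R ≈ 11.4 mm/hr

Incoming column moisture flux per unit ridge length: F = V × PW = 7.49 × 40.8 = 305.592 mm·m/s.
Spread over the 59 km slope with efficiency ε = 0.61: R = ε·F/W = 0.61 × 305.592 / 59000 m = 3.160e-03 mm/s.
R = 3.160e-03 × 3600 = 11.4 mm/hr.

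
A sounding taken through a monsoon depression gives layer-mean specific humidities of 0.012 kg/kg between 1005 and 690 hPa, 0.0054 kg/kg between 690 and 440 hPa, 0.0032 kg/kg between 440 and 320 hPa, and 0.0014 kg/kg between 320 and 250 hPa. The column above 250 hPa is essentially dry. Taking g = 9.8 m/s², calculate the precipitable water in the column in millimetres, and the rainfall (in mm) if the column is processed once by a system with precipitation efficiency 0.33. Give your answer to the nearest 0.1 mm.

Precipitable water is the column-integrated vapour mass per unit area: PW = (1/g) Σ q̄ Δp, with q in kg/kg and Δp in Pa (1 kg/m² of water = 1 mm).
Layer 1005–690 hPa: Δp = 315 hPa = 31500 Pa, q̄ = 0.012 kg/kg → 0.012 × 31500 / 9.8 = 38.57 mm
Layer 690–440 hPa: Δp = 250 hPa = 25000 Pa, q̄ = 0.0054 kg/kg → 0.0054 × 25000 / 9.8 = 13.78 mm
Layer 440–320 hPa: Δp = 120 hPa = 12000 Pa, q̄ = 0.0032 kg/kg → 0.0032 × 12000 / 9.8 = 3.92 mm
Layer 320–250 hPa: Δp = 70 hPa = 7000 Pa, q̄ = 0.0014 kg/kg → 0.0014 × 7000 / 9.8 = 1.00 mm
PW = 38.57 + 13.78 + 3.92 + 1.00 = 57.27 ≈ 57.3 mm.
Rainfall = ε × PW = 0.33 × 57.3 = 18.9 mm.

PW ≈ 57.3 mm; rainfall ≈ 18.9 mm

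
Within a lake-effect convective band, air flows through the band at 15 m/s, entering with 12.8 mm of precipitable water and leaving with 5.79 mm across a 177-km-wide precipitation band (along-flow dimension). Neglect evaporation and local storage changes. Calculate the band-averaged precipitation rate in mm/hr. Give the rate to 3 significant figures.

R ≈ 2.14 mm/hr

Column moisture flux per unit crosswind length is F = V × PW.
Inflow: F_in = 15 × 12.8 = 192 mm·m/s
Outflow: F_out = 15 × 5.79 = 86.85 mm·m/s
Steady-state rate R = (F_in − F_out)/L = (192 − 86.85) / 177000 m = 5.941e-04 mm/s.
R = 5.941e-04 × 3600 = 2.14 mm/hr.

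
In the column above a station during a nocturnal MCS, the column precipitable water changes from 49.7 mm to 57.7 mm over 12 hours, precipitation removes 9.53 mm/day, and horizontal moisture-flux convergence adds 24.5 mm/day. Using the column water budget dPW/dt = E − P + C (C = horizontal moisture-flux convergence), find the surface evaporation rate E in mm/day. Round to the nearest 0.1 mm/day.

E ≈ 1.0 mm/day

dPW/dt = (57.7 − 49.7) mm / (12/24 day) = +16.000 mm/day.
E = dPW/dt + P − C = (+16.000) + 9.53 − (24.5) = 1.0 mm/day.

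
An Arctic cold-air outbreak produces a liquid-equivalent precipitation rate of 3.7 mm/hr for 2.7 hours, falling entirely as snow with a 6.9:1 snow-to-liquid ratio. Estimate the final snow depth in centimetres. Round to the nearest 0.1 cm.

snow depth ≈ 6.9 cm

Liquid-equivalent depth = 3.7 × 2.7 = 9.99 mm.
Snow depth = 9.99 mm × 6.9 = 68.931 mm = 6.9 cm.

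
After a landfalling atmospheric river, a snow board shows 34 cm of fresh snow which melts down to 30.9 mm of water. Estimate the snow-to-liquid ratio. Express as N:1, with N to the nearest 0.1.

Ratio = snow depth / SWE = 340 mm / 30.9 mm = 11.0, i.e. 11.0:1.

ratio ≈ 11.0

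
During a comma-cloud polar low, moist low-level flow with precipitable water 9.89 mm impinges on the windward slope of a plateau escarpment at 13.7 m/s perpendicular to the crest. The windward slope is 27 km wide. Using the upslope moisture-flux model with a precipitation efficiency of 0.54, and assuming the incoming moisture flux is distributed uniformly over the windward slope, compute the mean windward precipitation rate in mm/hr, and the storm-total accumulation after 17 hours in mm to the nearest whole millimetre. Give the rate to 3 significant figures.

R ≈ 9.76 mm/hr; total ≈ 166 mm

Incoming column moisture flux per unit ridge length: F = V × PW = 13.7 × 9.89 = 135.493 mm·m/s.
Spread over the 27 km slope with efficiency ε = 0.54: R = ε·F/W = 0.54 × 135.493 / 27000 m = 2.710e-03 mm/s.
R = 2.710e-03 × 3600 = 9.76 mm/hr.
Over 17 h: total = 9.76 × 17 = 165.92 ≈ 166 mm.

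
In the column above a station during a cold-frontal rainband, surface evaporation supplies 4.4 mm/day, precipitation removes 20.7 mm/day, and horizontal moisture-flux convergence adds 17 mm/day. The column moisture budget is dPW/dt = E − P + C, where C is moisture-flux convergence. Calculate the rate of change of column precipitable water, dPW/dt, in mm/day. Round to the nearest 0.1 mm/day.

dPW/dt ≈ 0.7 mm/day

dPW/dt = E − P + C = 4.4 − 20.7 + (17) = 0.7 mm/day.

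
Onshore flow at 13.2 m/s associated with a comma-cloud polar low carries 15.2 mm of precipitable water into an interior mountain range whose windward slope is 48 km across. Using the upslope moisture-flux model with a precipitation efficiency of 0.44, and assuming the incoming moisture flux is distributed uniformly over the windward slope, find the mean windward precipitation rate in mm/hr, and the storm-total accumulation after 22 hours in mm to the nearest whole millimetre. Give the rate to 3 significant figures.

Incoming column moisture flux per unit ridge length: F = V × PW = 13.2 × 15.2 = 200.64 mm·m/s.
Spread over the 48 km slope with efficiency ε = 0.44: R = ε·F/W = 0.44 × 200.64 / 48000 m = 1.839e-03 mm/s.
R = 1.839e-03 × 3600 = 6.62 mm/hr.
Over 22 h: total = 6.62 × 22 = 145.64 ≈ 146 mm.

R ≈ 6.62 mm/hr; total ≈ 146 mm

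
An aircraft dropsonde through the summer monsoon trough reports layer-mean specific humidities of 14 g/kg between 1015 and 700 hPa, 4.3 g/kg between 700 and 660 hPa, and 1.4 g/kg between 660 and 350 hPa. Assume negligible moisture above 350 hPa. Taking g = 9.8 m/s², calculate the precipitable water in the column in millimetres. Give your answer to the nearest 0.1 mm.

PW ≈ 51.2 mm

Precipitable water is the column-integrated vapour mass per unit area: PW = (1/g) Σ q̄ Δp, with q in kg/kg and Δp in Pa (1 kg/m² of water = 1 mm).
Layer 1015–700 hPa: Δp = 315 hPa = 31500 Pa, q̄ = 0.014 kg/kg → 0.014 × 31500 / 9.8 = 45.00 mm
Layer 700–660 hPa: Δp = 40 hPa = 4000 Pa, q̄ = 0.0043 kg/kg → 0.0043 × 4000 / 9.8 = 1.76 mm
Layer 660–350 hPa: Δp = 310 hPa = 31000 Pa, q̄ = 0.0014 kg/kg → 0.0014 × 31000 / 9.8 = 4.43 mm
PW = 45.00 + 1.76 + 4.43 = 51.19 ≈ 51.2 mm.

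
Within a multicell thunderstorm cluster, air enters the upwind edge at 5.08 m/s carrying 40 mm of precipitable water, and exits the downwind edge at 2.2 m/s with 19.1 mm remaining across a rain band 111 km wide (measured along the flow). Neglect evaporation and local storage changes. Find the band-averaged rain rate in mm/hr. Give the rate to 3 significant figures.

R ≈ 5.23 mm/hr

Column moisture flux per unit crosswind length is F = V × PW.
Inflow: F_in = 5.08 × 40 = 203.2 mm·m/s
Outflow: F_out = 2.2 × 19.1 = 42.02 mm·m/s
Steady-state rate R = (F_in − F_out)/L = (203.2 − 42.02) / 111000 m = 1.452e-03 mm/s.
R = 1.452e-03 × 3600 = 5.23 mm/hr.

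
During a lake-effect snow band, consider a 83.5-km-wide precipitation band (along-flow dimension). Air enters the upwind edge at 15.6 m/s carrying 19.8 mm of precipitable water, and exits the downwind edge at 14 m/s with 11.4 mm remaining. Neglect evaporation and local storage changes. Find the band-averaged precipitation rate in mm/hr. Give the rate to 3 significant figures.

R ≈ 6.44 mm/hr

Column moisture flux per unit crosswind length is F = V × PW.
Inflow: F_in = 15.6 × 19.8 = 308.88 mm·m/s
Outflow: F_out = 14 × 11.4 = 159.6 mm·m/s
Steady-state rate R = (F_in − F_out)/L = (308.88 − 159.6) / 83500 m = 1.788e-03 mm/s.
R = 1.788e-03 × 3600 = 6.44 mm/hr.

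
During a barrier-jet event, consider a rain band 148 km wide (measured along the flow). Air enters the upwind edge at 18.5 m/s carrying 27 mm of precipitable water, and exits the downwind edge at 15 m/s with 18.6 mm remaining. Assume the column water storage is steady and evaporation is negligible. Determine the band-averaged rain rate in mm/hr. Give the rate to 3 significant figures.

Column moisture flux per unit crosswind length is F = V × PW.
Inflow: F_in = 18.5 × 27 = 499.5 mm·m/s
Outflow: F_out = 15 × 18.6 = 279 mm·m/s
Steady-state rate R = (F_in − F_out)/L = (499.5 − 279) / 148000 m = 1.490e-03 mm/s.
R = 1.490e-03 × 3600 = 5.36 mm/hr.

R ≈ 5.36 mm/hr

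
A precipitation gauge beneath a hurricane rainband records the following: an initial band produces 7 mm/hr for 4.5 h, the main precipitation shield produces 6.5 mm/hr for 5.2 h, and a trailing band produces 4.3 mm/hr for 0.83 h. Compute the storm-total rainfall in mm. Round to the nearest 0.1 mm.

total ≈ 68.9 mm

Total = Σ Rᵢ Δtᵢ = 7 × 4.5 + 6.5 × 5.2 + 4.3 × 0.83
      = 31.5 + 33.8 + 3.569 = 68.9 mm.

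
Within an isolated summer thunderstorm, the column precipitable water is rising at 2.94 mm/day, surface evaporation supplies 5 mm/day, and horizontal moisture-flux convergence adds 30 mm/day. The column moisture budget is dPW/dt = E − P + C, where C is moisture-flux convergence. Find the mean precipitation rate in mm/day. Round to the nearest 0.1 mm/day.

P ≈ 32.1 mm/day

dPW/dt = +2.94 mm/day.
P = E + C − dPW/dt = 5 + (30) − (+2.94) = 32.1 mm/day.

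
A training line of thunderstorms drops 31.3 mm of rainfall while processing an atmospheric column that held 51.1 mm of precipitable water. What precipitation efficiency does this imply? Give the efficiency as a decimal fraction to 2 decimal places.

ε ≈ 0.61

ε = rainfall / PW = 31.3 / 51.1 = 0.61.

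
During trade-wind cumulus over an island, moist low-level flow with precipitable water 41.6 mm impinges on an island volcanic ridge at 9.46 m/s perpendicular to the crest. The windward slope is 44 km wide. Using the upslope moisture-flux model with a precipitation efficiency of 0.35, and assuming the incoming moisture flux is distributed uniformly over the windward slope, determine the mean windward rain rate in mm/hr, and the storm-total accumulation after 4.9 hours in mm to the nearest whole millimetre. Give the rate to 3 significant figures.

R ≈ 11.3 mm/hr; total ≈ 55 mm

Incoming column moisture flux per unit ridge length: F = V × PW = 9.46 × 41.6 = 393.536 mm·m/s.
Spread over the 44 km slope with efficiency ε = 0.35: R = ε·F/W = 0.35 × 393.536 / 44000 m = 3.130e-03 mm/s.
R = 3.130e-03 × 3600 = 11.3 mm/hr.
Over 4.9 h: total = 11.3 × 4.9 = 55.37 ≈ 55 mm.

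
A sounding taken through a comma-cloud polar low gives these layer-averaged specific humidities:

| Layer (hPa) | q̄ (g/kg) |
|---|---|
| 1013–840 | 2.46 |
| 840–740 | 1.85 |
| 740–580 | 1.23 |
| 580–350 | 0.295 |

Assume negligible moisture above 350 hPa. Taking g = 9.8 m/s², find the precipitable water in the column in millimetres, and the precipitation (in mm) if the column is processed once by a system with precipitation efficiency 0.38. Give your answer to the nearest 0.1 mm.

PW ≈ 8.9 mm; precipitation ≈ 3.4 mm

Precipitable water is the column-integrated vapour mass per unit area: PW = (1/g) Σ q̄ Δp, with q in kg/kg and Δp in Pa (1 kg/m² of water = 1 mm).
Layer 1013–840 hPa: Δp = 173 hPa = 17300 Pa, q̄ = 0.00246 kg/kg → 0.00246 × 17300 / 9.8 = 4.34 mm
Layer 840–740 hPa: Δp = 100 hPa = 10000 Pa, q̄ = 0.00185 kg/kg → 0.00185 × 10000 / 9.8 = 1.89 mm
Layer 740–580 hPa: Δp = 160 hPa = 16000 Pa, q̄ = 0.00123 kg/kg → 0.00123 × 16000 / 9.8 = 2.01 mm
Layer 580–350 hPa: Δp = 230 hPa = 23000 Pa, q̄ = 0.000295 kg/kg → 0.000295 × 23000 / 9.8 = 0.69 mm
PW = 4.34 + 1.89 + 2.01 + 0.69 = 8.93 ≈ 8.9 mm.
Precipitation = ε × PW = 0.38 × 8.9 = 3.4 mm.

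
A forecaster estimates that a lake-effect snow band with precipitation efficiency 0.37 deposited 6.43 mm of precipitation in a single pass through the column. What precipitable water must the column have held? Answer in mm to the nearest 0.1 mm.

PW ≈ 17.4 mm

PW = precipitation / ε = 6.43 / 0.37 = 17.4 mm.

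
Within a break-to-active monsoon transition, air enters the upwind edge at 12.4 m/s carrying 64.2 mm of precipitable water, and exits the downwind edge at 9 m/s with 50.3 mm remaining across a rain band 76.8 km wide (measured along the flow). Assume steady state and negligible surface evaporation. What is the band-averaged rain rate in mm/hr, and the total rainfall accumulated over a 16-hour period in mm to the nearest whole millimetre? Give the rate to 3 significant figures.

Column moisture flux per unit crosswind length is F = V × PW.
Inflow: F_in = 12.4 × 64.2 = 796.08 mm·m/s
Outflow: F_out = 9 × 50.3 = 452.7 mm·m/s
Steady-state rate R = (F_in − F_out)/L = (796.08 − 452.7) / 76800 m = 4.471e-03 mm/s.
R = 4.471e-03 × 3600 = 16.1 mm/hr.
Over 16 h: total = 16.1 × 16 = 257.6 ≈ 258 mm.

R ≈ 16.1 mm/hr; total ≈ 258 mm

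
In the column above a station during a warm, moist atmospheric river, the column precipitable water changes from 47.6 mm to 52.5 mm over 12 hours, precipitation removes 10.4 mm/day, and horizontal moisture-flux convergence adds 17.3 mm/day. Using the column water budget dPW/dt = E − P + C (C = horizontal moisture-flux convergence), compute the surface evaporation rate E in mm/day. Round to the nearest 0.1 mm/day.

E ≈ 2.9 mm/day

dPW/dt = (52.5 − 47.6) mm / (12/24 day) = +9.800 mm/day.
E = dPW/dt + P − C = (+9.800) + 10.4 − (17.3) = 2.9 mm/day.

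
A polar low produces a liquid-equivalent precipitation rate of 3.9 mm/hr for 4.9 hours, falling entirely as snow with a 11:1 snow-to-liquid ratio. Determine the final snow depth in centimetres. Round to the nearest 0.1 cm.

Liquid-equivalent depth = 3.9 × 4.9 = 19.11 mm.
Snow depth = 19.11 mm × 11 = 210.21 mm = 21.0 cm.

snow depth ≈ 21.0 cm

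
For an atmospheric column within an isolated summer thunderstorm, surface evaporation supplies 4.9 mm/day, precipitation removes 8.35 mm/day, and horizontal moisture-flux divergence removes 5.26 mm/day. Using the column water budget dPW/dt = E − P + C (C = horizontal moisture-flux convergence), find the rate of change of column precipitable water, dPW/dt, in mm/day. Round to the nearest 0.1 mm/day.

dPW/dt = E − P + C = 4.9 − 8.35 + (-5.26) = -8.7 mm/day.

dPW/dt ≈ -8.7 mm/day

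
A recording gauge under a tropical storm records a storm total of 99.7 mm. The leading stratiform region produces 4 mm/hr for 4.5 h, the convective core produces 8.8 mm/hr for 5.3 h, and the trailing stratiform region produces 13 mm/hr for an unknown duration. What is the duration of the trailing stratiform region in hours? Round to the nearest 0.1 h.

Known phases: 4 × 4.5 + 8.8 × 5.3 = 18 + 46.64 = 64.64 mm.
Remaining depth = 99.7 − 64.64 = 35.06 mm.
Duration = 35.06 / 13 = 2.7 h.

duration ≈ 2.7 h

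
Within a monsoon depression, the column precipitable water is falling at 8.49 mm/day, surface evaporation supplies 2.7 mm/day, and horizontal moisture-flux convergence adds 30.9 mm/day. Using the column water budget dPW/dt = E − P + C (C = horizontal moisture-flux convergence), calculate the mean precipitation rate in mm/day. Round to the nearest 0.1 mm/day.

P ≈ 42.1 mm/day

dPW/dt = -8.49 mm/day.
P = E + C − dPW/dt = 2.7 + (30.9) − (-8.49) = 42.1 mm/day.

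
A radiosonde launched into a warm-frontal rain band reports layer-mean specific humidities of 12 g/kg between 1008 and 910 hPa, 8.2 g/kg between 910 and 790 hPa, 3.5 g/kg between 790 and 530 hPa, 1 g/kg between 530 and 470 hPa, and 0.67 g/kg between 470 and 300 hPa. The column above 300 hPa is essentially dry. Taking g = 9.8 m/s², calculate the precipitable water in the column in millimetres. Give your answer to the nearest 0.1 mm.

PW ≈ 33.1 mm

Precipitable water is the column-integrated vapour mass per unit area: PW = (1/g) Σ q̄ Δp, with q in kg/kg and Δp in Pa (1 kg/m² of water = 1 mm).
Layer 1008–910 hPa: Δp = 98 hPa = 9800 Pa, q̄ = 0.012 kg/kg → 0.012 × 9800 / 9.8 = 12.00 mm
Layer 910–790 hPa: Δp = 120 hPa = 12000 Pa, q̄ = 0.0082 kg/kg → 0.0082 × 12000 / 9.8 = 10.04 mm
Layer 790–530 hPa: Δp = 260 hPa = 26000 Pa, q̄ = 0.0035 kg/kg → 0.0035 × 26000 / 9.8 = 9.29 mm
Layer 530–470 hPa: Δp = 60 hPa = 6000 Pa, q̄ = 0.001 kg/kg → 0.001 × 6000 / 9.8 = 0.61 mm
Layer 470–300 hPa: Δp = 170 hPa = 17000 Pa, q̄ = 0.00067 kg/kg → 0.00067 × 17000 / 9.8 = 1.16 mm
PW = 12.00 + 10.04 + 9.29 + 0.61 + 1.16 = 33.10 ≈ 33.1 mm.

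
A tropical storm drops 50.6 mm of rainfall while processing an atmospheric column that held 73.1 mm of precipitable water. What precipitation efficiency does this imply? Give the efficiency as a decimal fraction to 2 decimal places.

ε ≈ 0.69

ε = rainfall / PW = 50.6 / 73.1 = 0.69.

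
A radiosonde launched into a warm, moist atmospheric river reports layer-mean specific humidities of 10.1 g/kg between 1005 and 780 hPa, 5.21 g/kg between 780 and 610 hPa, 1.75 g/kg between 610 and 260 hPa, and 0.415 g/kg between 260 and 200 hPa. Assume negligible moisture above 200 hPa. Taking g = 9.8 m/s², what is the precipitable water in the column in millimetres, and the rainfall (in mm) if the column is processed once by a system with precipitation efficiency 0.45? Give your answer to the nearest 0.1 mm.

PW ≈ 38.7 mm; rainfall ≈ 17.4 mm

Precipitable water is the column-integrated vapour mass per unit area: PW = (1/g) Σ q̄ Δp, with q in kg/kg and Δp in Pa (1 kg/m² of water = 1 mm).
Layer 1005–780 hPa: Δp = 225 hPa = 22500 Pa, q̄ = 0.0101 kg/kg → 0.0101 × 22500 / 9.8 = 23.19 mm
Layer 780–610 hPa: Δp = 170 hPa = 17000 Pa, q̄ = 0.00521 kg/kg → 0.00521 × 17000 / 9.8 = 9.04 mm
Layer 610–260 hPa: Δp = 350 hPa = 35000 Pa, q̄ = 0.00175 kg/kg → 0.00175 × 35000 / 9.8 = 6.25 mm
Layer 260–200 hPa: Δp = 60 hPa = 6000 Pa, q̄ = 0.000415 kg/kg → 0.000415 × 6000 / 9.8 = 0.25 mm
PW = 23.19 + 9.04 + 6.25 + 0.25 = 38.73 ≈ 38.7 mm.
Rainfall = ε × PW = 0.45 × 38.7 = 17.4 mm.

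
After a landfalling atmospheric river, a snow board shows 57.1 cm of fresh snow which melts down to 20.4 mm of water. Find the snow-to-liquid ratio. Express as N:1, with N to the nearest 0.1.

ratio ≈ 28.0

Ratio = snow depth / SWE = 571 mm / 20.4 mm = 28.0, i.e. 28.0:1.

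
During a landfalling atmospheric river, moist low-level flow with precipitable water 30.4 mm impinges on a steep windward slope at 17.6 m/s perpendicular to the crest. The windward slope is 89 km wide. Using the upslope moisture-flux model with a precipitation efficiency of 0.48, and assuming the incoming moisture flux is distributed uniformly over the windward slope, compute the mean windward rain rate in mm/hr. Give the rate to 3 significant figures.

R ≈ 10.4 mm/hr

Incoming column moisture flux per unit ridge length: F = V × PW = 17.6 × 30.4 = 535.04 mm·m/s.
Spread over the 89 km slope with efficiency ε = 0.48: R = ε·F/W = 0.48 × 535.04 / 89000 m = 2.886e-03 mm/s.
R = 2.886e-03 × 3600 = 10.4 mm/hr.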